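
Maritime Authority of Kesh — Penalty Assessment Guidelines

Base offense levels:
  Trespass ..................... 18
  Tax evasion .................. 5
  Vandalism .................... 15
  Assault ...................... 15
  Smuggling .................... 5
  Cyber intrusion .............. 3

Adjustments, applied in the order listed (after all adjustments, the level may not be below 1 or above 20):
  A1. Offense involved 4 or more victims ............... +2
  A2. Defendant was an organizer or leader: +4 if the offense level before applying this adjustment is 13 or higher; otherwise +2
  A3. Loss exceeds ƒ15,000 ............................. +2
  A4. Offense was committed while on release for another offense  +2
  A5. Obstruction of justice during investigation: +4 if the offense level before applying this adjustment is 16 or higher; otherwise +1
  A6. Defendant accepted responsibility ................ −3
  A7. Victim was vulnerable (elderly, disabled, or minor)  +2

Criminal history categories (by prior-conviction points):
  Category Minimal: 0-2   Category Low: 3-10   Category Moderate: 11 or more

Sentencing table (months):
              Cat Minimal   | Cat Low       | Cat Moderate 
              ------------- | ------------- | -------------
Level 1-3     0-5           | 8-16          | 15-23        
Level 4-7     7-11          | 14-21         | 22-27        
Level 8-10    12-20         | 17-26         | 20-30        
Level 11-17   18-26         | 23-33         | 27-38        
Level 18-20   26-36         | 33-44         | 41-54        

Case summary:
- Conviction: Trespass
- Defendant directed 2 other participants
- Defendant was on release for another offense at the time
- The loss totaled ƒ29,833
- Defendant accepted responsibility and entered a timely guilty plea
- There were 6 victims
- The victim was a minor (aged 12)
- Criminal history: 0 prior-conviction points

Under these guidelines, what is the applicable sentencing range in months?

26-36 months

Base offense level for trespass: 18.
A1 applies: 18 + 2 = 20.
A2 applies (level before this adjustment is 20 ≥ 13, so +4): 20 + 4 = 24.
A3 applies: 24 + 2 = 26.
A4 applies: 26 + 2 = 28.
A6 applies: 28 − 3 = 25.
A7 applies: 25 + 2 = 27.
Level 27 exceeds the maximum of 20; capped at 20.
Final offense level: 20.
Criminal history: 0 prior points → Category Minimal (0-2).
Level 20 falls in the 18-20 band.
Grid: Level 18-20 × Category Minimal = 26-36 months.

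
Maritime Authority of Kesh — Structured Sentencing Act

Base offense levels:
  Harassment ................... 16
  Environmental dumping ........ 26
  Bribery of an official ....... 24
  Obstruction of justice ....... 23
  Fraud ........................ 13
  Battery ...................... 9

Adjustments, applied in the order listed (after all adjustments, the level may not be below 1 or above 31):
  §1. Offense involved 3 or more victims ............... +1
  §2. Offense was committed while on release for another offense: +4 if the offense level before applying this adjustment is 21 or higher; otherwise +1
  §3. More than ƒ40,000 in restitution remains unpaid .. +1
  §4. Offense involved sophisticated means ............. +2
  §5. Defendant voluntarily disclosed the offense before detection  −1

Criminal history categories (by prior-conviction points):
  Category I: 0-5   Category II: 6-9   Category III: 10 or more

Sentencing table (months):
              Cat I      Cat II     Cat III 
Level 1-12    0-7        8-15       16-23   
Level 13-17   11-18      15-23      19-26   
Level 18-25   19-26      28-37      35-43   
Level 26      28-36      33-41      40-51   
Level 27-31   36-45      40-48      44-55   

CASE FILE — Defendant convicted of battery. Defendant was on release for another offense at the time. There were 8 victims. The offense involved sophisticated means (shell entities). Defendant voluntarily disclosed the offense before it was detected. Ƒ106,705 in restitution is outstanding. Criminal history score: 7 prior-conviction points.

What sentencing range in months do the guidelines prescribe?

15-23 months

Base offense level for battery: 9.
§1 applies: 9 + 1 = 10.
§2 applies (level before this adjustment is 10 < 21, so +1): 10 + 1 = 11.
§3 applies: 11 + 1 = 12.
§4 applies: 12 + 2 = 14.
§5 applies: 14 − 1 = 13.
Final offense level: 13.
Criminal history: 7 prior points → Category II (6-9).
Level 13 falls in the 13-17 band.
Grid: Level 13-17 × Category II = 15-23 months.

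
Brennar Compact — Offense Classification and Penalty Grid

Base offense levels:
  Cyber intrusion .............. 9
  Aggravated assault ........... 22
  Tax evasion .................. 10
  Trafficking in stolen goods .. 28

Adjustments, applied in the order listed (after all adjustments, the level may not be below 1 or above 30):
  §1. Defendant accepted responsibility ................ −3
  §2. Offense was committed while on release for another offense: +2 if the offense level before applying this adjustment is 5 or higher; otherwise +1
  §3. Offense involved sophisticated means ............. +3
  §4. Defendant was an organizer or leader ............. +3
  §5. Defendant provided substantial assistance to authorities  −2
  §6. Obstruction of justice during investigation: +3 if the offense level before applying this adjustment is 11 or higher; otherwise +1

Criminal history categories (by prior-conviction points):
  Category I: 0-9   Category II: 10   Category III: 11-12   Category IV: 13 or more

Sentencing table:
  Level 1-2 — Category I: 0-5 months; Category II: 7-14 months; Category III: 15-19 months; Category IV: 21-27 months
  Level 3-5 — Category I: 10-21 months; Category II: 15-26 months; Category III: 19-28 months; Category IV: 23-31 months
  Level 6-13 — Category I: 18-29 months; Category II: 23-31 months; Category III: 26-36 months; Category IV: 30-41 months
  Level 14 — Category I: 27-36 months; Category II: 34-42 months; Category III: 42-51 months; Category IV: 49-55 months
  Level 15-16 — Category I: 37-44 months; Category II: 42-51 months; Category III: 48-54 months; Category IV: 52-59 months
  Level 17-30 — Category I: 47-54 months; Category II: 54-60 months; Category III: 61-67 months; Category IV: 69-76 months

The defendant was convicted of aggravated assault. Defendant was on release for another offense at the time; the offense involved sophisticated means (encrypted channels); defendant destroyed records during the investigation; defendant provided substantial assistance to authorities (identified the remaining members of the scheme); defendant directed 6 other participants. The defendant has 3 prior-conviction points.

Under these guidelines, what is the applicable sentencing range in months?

47-54 months

Base offense level for aggravated assault: 22.
§2 applies (level before this adjustment is 22 ≥ 5, so +2): 22 + 2 = 24.
§3 applies: 24 + 3 = 27.
§4 applies: 27 + 3 = 30.
§5 applies: 30 − 2 = 28.
§6 applies (level before this adjustment is 28 ≥ 11, so +3): 28 + 3 = 31.
Level 31 exceeds the maximum of 30; capped at 30.
Final offense level: 30.
Criminal history: 3 prior points → Category I (0-9).
Level 30 falls in the 17-30 band.
Grid: Level 17-30 × Category I = 47-54 months.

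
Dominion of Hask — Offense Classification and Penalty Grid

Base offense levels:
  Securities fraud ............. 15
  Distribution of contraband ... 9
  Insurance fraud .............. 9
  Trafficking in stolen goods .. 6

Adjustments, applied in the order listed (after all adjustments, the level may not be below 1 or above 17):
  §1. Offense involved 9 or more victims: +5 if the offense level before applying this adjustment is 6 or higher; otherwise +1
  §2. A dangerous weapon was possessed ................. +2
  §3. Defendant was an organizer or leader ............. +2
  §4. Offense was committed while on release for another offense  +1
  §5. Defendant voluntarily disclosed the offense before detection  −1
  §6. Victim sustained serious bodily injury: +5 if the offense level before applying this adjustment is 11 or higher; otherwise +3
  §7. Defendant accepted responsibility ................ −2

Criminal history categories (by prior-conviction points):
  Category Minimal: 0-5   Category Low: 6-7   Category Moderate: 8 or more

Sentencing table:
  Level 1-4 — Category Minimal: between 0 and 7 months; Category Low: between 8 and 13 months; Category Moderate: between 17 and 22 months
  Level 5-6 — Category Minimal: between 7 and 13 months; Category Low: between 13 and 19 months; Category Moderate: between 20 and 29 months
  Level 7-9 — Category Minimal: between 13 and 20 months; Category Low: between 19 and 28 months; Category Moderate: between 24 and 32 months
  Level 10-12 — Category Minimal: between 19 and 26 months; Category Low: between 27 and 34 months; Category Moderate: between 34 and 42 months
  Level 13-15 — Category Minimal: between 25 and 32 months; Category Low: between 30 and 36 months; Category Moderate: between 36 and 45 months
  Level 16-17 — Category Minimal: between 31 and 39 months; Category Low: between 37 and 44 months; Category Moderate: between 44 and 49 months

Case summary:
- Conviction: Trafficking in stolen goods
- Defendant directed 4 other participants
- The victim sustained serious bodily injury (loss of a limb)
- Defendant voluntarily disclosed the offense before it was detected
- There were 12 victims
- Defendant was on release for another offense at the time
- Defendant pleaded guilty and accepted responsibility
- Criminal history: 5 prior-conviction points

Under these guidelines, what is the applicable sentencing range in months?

31-39 months

Base offense level for trafficking in stolen goods: 6.
§1 applies (level before this adjustment is 6 ≥ 6, so +5): 6 + 5 = 11.
§2 does not apply.
§3 applies: 11 + 2 = 13.
§4 applies: 13 + 1 = 14.
§5 applies: 14 − 1 = 13.
§6 applies (level before this adjustment is 13 ≥ 11, so +5): 13 + 5 = 18.
§7 applies: 18 − 2 = 16.
Final offense level: 16.
Criminal history: 5 prior points → Category Minimal (0-5).
Level 16 falls in the 16-17 band.
Grid: Level 16-17 × Category Minimal = 31-39 months.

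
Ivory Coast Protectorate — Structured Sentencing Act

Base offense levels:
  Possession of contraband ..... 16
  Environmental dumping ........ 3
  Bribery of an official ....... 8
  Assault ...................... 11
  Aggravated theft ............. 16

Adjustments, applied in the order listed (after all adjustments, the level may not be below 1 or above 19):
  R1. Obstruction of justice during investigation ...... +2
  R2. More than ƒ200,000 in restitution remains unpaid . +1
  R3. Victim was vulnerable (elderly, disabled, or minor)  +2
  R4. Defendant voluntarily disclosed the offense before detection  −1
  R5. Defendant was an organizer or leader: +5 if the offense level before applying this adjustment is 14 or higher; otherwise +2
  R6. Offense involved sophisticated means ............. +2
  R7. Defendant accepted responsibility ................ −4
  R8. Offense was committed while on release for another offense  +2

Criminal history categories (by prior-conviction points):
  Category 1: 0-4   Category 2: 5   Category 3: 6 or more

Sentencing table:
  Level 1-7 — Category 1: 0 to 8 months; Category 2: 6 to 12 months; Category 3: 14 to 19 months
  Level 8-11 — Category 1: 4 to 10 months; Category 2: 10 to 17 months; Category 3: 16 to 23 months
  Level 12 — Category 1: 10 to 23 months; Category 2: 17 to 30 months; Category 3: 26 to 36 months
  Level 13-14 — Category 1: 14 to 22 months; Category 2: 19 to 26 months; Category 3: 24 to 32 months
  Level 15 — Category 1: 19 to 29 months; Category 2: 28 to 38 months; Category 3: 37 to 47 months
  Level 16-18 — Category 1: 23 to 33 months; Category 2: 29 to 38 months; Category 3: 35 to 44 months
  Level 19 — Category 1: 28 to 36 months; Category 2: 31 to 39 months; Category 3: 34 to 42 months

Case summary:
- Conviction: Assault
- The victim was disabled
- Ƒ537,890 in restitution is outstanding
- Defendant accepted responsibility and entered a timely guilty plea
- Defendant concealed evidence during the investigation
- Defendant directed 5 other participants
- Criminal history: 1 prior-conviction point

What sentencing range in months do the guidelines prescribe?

23-33 months

Base offense level for assault: 11.
R1 applies: 11 + 2 = 13.
R2 applies: 13 + 1 = 14.
R3 applies: 14 + 2 = 16.
R5 applies (level before this adjustment is 16 ≥ 14, so +5): 16 + 5 = 21.
R6 does not apply.
R7 applies: 21 − 4 = 17.
R8 does not apply.
Final offense level: 17.
Criminal history: 1 prior point → Category 1 (0-4).
Level 17 falls in the 16-18 band.
Grid: Level 16-18 × Category 1 = 23-33 months.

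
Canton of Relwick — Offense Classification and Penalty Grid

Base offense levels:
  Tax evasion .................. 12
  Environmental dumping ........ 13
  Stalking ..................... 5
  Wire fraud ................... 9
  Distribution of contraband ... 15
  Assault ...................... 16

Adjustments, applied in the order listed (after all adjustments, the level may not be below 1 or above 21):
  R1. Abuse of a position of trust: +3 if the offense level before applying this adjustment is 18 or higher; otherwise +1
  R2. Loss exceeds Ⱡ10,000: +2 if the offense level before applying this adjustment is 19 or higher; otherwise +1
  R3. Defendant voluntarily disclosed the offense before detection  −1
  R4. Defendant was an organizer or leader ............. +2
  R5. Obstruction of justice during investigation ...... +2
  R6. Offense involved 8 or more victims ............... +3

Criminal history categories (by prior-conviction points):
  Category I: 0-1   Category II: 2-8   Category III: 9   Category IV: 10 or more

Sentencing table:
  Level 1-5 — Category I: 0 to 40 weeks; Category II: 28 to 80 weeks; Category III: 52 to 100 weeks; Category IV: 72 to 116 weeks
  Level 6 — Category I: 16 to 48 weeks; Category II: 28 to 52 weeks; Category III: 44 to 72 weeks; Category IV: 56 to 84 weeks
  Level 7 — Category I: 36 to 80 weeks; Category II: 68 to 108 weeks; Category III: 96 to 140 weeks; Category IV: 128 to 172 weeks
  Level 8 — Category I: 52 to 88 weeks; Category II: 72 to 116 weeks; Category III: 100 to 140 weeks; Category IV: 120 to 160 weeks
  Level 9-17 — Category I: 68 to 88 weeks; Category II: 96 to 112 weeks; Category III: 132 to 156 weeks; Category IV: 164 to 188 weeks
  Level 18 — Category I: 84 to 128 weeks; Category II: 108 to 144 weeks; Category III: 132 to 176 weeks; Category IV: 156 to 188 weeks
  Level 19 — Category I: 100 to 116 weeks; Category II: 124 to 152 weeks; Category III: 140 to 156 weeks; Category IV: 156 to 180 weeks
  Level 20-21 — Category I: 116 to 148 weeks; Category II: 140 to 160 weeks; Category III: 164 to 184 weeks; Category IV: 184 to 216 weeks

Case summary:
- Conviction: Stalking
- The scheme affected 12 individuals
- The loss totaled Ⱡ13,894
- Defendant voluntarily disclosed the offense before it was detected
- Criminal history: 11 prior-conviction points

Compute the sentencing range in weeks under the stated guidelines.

Base offense level for stalking: 5.
R2 applies (level before this adjustment is 5 < 19, so +1): 5 + 1 = 6.
R3 applies: 6 − 1 = 5.
R5 does not apply.
R6 applies: 5 + 3 = 8.
Final offense level: 8.
Criminal history: 11 prior points → Category IV (10+).
Level 8 falls in the 8 band.
Grid: Level 8 × Category IV = 120-160 weeks.

120-160 weeks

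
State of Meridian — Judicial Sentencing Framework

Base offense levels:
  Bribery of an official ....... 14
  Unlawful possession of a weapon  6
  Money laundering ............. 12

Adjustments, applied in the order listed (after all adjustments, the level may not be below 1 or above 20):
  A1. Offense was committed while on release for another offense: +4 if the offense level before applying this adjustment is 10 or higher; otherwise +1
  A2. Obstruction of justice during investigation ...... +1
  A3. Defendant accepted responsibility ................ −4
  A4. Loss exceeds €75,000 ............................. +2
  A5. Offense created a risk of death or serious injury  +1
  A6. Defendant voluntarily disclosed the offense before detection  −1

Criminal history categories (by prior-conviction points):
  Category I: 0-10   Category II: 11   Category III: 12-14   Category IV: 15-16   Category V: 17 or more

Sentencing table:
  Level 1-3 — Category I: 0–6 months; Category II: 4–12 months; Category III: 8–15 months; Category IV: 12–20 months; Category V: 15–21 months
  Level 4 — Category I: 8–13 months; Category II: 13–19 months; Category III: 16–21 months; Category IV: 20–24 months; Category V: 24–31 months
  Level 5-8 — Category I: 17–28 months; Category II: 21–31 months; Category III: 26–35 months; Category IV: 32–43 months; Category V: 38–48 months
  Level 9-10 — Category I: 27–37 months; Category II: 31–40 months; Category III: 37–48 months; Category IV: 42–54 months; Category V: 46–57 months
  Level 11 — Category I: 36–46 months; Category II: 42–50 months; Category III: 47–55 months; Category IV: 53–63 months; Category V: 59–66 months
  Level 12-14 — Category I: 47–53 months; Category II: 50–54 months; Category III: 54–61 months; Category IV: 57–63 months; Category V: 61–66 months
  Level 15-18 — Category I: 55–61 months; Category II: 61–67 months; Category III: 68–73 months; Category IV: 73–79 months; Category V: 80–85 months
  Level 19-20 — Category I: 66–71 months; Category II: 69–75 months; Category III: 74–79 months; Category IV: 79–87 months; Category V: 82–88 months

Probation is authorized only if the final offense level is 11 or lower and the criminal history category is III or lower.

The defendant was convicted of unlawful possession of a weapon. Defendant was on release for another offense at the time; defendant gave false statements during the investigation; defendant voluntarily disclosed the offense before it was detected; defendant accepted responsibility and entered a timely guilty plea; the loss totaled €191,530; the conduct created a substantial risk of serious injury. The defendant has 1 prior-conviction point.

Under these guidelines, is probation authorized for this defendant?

Yes

Base offense level for unlawful possession of a weapon: 6.
A1 applies (level before this adjustment is 6 < 10, so +1): 6 + 1 = 7.
A2 applies: 7 + 1 = 8.
A3 applies: 8 − 4 = 4.
A4 applies: 4 + 2 = 6.
A5 applies: 6 + 1 = 7.
A6 applies: 7 − 1 = 6.
Final offense level: 6.
Criminal history: 1 prior point → Category I (0-10).
Level 6 falls in the 5-8 band.
Grid: Level 5-8 × Category I = 17-28 months.
Probation check: level 6 ≤ 11 and category I ≤ III → eligible.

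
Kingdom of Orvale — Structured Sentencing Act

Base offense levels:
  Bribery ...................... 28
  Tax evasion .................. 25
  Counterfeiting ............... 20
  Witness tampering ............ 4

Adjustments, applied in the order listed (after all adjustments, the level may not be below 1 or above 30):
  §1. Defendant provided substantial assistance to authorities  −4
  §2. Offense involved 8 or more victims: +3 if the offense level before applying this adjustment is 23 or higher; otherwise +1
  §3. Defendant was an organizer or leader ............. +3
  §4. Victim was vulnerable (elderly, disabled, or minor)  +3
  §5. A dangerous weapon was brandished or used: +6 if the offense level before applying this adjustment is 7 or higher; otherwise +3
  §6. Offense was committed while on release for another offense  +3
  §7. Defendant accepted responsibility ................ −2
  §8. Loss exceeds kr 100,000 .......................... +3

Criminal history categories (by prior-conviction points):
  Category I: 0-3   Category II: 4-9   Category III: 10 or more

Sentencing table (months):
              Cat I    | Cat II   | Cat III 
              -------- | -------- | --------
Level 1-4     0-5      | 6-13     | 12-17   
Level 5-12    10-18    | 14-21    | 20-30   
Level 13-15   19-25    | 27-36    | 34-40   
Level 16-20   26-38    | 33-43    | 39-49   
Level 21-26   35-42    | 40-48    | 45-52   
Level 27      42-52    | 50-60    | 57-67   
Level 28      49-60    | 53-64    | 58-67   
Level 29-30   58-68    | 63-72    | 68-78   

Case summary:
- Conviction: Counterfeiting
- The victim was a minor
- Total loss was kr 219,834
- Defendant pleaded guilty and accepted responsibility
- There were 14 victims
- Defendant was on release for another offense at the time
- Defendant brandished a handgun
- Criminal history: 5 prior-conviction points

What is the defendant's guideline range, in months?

63-72 months

Base offense level for counterfeiting: 20.
§1 does not apply.
§2 applies (level before this adjustment is 20 < 23, so +1): 20 + 1 = 21.
§4 applies: 21 + 3 = 24.
§5 applies (level before this adjustment is 24 ≥ 7, so +6): 24 + 6 = 30.
§6 applies: 30 + 3 = 33.
§7 applies: 33 − 2 = 31.
§8 applies: 31 + 3 = 34.
Level 34 exceeds the maximum of 30; capped at 30.
Final offense level: 30.
Criminal history: 5 prior points → Category II (4-9).
Level 30 falls in the 29-30 band.
Grid: Level 29-30 × Category II = 63-72 months.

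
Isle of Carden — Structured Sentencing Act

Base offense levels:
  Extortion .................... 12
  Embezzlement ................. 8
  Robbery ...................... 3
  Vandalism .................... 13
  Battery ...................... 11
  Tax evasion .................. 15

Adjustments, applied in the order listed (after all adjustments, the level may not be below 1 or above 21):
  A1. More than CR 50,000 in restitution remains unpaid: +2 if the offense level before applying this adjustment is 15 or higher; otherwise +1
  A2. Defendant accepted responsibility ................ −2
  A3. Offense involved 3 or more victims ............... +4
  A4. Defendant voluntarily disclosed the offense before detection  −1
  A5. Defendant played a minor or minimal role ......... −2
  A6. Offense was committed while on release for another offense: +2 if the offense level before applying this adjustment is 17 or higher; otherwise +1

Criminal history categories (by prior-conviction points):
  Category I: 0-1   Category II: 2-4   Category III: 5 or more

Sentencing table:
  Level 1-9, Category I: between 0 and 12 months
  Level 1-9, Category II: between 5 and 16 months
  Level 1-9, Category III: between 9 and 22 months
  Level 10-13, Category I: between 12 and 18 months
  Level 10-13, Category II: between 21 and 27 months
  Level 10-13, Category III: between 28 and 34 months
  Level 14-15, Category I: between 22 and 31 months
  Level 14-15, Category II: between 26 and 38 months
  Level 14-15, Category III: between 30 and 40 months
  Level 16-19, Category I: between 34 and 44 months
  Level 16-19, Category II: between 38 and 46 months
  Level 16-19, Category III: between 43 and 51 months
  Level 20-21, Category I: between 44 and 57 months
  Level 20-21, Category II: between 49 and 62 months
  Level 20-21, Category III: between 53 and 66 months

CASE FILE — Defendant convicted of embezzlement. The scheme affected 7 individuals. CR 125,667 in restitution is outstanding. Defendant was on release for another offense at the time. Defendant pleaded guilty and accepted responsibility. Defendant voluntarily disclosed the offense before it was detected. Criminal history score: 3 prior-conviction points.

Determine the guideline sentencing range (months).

21-27 months

Base offense level for embezzlement: 8.
A1 applies (level before this adjustment is 8 < 15, so +1): 8 + 1 = 9.
A2 applies: 9 − 2 = 7.
A3 applies: 7 + 4 = 11.
A4 applies: 11 − 1 = 10.
A5 does not apply.
A6 applies (level before this adjustment is 10 < 17, so +1): 10 + 1 = 11.
Final offense level: 11.
Criminal history: 3 prior points → Category II (2-4).
Level 11 falls in the 10-13 band.
Grid: Level 10-13 × Category II = 21-27 months.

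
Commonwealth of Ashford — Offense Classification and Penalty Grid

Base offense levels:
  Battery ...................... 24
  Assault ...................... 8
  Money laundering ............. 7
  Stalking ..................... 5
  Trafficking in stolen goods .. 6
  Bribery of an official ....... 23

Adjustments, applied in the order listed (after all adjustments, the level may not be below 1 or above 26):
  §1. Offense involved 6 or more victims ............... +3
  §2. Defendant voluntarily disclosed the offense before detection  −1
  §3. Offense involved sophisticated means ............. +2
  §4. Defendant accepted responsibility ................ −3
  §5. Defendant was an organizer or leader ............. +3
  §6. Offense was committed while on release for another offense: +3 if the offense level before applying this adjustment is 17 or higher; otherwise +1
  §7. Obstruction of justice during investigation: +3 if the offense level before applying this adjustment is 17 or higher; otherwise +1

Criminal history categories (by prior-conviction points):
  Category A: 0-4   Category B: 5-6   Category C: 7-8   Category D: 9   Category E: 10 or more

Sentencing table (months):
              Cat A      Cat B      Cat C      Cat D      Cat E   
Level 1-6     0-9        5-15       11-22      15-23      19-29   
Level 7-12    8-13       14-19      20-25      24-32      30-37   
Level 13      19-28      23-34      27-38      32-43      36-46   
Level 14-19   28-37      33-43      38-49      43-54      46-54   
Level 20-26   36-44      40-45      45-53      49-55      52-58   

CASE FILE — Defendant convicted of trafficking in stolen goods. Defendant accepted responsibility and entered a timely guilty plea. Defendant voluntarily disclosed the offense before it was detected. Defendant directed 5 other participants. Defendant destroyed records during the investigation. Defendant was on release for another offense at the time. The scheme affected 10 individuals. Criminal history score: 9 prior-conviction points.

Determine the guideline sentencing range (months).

Base offense level for trafficking in stolen goods: 6.
§1 applies: 6 + 3 = 9.
§2 applies: 9 − 1 = 8.
§3 does not apply.
§4 applies: 8 − 3 = 5.
§5 applies: 5 + 3 = 8.
§6 applies (level before this adjustment is 8 < 17, so +1): 8 + 1 = 9.
§7 applies (level before this adjustment is 9 < 17, so +1): 9 + 1 = 10.
Final offense level: 10.
Criminal history: 9 prior points → Category D (9).
Level 10 falls in the 7-12 band.
Grid: Level 7-12 × Category D = 24-32 months.

24-32 months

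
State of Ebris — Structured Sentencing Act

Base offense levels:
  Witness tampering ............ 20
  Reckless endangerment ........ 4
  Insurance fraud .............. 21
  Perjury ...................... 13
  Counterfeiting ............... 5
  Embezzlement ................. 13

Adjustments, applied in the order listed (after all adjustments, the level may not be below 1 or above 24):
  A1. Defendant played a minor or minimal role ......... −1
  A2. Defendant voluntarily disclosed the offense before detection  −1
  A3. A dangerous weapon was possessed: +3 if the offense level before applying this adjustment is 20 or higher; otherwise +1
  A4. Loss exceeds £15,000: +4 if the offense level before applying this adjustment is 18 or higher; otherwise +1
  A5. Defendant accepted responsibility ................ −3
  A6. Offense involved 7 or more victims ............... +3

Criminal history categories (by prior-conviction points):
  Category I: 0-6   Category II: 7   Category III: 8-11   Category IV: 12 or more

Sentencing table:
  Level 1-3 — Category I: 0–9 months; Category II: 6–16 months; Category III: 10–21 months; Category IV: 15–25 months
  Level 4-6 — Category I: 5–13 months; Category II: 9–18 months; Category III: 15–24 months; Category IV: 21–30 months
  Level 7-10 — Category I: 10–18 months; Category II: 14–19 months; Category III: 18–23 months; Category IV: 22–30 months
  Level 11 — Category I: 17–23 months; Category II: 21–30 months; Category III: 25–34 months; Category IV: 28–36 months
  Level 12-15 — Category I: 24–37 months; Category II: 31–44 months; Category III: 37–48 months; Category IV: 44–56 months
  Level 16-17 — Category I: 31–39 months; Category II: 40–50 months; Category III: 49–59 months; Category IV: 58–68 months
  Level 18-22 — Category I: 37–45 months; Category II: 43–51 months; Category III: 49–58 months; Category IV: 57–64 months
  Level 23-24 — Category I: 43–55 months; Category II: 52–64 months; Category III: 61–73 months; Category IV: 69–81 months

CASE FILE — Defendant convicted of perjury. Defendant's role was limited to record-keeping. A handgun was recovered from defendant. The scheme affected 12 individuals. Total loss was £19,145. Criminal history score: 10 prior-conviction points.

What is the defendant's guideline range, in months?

49-59 months

Base offense level for perjury: 13.
A1 applies: 13 − 1 = 12.
A3 applies (level before this adjustment is 12 < 20, so +1): 12 + 1 = 13.
A4 applies (level before this adjustment is 13 < 18, so +1): 13 + 1 = 14.
A6 applies: 14 + 3 = 17.
Final offense level: 17.
Criminal history: 10 prior points → Category III (8-11).
Level 17 falls in the 16-17 band.
Grid: Level 16-17 × Category III = 49-59 months.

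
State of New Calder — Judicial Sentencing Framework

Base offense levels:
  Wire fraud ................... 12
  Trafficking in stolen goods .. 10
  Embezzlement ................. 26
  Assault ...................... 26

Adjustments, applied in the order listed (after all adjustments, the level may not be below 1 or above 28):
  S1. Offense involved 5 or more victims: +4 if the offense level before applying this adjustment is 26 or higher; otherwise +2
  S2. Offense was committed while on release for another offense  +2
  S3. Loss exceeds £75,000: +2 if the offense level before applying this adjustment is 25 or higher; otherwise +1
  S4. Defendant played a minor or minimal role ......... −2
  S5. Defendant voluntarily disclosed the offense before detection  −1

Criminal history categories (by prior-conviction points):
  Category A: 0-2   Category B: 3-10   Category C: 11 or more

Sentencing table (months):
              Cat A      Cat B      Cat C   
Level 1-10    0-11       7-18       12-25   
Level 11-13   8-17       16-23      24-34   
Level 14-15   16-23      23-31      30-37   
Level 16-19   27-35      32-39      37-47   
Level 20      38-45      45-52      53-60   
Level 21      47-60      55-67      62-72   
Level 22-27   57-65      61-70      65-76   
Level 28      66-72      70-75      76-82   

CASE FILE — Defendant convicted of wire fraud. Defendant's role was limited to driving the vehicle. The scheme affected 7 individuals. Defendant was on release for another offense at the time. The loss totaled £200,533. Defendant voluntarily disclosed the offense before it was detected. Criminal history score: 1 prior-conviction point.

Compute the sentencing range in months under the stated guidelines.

Base offense level for wire fraud: 12.
S1 applies (level before this adjustment is 12 < 26, so +2): 12 + 2 = 14.
S2 applies: 14 + 2 = 16.
S3 applies (level before this adjustment is 16 < 25, so +1): 16 + 1 = 17.
S4 applies: 17 − 2 = 15.
S5 applies: 15 − 1 = 14.
Final offense level: 14.
Criminal history: 1 prior point → Category A (0-2).
Level 14 falls in the 14-15 band.
Grid: Level 14-15 × Category A = 16-23 months.

16-23 months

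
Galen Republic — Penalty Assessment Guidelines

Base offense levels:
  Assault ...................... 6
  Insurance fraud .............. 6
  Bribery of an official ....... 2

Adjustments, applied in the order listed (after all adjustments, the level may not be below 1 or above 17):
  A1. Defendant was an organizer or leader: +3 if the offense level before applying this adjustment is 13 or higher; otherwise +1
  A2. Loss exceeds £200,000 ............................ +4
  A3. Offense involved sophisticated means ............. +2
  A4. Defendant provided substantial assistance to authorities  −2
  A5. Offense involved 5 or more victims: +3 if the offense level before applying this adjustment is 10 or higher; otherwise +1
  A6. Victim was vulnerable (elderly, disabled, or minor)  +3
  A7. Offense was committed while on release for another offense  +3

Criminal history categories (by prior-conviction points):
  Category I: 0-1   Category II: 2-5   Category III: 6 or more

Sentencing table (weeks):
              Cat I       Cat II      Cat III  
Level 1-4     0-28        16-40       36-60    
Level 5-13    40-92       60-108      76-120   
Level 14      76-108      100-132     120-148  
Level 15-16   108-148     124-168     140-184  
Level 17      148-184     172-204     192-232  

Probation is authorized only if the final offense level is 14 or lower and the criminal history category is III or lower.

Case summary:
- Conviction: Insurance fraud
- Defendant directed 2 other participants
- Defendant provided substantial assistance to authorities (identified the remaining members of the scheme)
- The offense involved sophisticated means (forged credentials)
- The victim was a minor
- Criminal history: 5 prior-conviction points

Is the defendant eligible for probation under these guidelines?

Yes

Base offense level for insurance fraud: 6.
A1 applies (level before this adjustment is 6 < 13, so +1): 6 + 1 = 7.
A2 does not apply.
A3 applies: 7 + 2 = 9.
A4 applies: 9 − 2 = 7.
A6 applies: 7 + 3 = 10.
Final offense level: 10.
Criminal history: 5 prior points → Category II (2-5).
Level 10 falls in the 5-13 band.
Grid: Level 5-13 × Category II = 60-108 weeks.
Probation check: level 10 ≤ 14 and category II ≤ III → eligible.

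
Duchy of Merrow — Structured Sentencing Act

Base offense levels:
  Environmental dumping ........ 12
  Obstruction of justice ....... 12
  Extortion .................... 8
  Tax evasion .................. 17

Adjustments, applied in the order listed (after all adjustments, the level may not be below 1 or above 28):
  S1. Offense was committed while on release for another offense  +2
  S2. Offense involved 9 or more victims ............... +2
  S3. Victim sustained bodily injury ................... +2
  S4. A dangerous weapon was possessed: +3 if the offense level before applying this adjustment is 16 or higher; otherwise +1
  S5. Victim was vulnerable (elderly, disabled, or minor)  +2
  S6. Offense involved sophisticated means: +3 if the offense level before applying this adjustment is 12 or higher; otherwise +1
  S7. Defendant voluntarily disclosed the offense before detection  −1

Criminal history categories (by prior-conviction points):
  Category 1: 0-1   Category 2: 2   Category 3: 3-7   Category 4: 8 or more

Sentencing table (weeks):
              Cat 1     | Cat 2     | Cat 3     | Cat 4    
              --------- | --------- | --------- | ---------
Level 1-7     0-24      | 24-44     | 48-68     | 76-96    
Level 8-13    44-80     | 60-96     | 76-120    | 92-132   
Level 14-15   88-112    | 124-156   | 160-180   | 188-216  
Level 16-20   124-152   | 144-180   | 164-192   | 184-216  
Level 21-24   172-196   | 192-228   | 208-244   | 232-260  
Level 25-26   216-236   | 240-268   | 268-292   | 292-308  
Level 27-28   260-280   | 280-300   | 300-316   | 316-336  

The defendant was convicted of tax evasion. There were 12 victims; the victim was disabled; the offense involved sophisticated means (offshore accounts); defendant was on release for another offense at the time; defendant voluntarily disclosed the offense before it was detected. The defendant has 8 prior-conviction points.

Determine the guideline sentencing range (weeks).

Base offense level for tax evasion: 17.
S1 applies: 17 + 2 = 19.
S2 applies: 19 + 2 = 21.
S3 does not apply.
S5 applies: 21 + 2 = 23.
S6 applies (level before this adjustment is 23 ≥ 12, so +3): 23 + 3 = 26.
S7 applies: 26 − 1 = 25.
Final offense level: 25.
Criminal history: 8 prior points → Category 4 (8+).
Level 25 falls in the 25-26 band.
Grid: Level 25-26 × Category 4 = 292-308 weeks.

292-308 weeks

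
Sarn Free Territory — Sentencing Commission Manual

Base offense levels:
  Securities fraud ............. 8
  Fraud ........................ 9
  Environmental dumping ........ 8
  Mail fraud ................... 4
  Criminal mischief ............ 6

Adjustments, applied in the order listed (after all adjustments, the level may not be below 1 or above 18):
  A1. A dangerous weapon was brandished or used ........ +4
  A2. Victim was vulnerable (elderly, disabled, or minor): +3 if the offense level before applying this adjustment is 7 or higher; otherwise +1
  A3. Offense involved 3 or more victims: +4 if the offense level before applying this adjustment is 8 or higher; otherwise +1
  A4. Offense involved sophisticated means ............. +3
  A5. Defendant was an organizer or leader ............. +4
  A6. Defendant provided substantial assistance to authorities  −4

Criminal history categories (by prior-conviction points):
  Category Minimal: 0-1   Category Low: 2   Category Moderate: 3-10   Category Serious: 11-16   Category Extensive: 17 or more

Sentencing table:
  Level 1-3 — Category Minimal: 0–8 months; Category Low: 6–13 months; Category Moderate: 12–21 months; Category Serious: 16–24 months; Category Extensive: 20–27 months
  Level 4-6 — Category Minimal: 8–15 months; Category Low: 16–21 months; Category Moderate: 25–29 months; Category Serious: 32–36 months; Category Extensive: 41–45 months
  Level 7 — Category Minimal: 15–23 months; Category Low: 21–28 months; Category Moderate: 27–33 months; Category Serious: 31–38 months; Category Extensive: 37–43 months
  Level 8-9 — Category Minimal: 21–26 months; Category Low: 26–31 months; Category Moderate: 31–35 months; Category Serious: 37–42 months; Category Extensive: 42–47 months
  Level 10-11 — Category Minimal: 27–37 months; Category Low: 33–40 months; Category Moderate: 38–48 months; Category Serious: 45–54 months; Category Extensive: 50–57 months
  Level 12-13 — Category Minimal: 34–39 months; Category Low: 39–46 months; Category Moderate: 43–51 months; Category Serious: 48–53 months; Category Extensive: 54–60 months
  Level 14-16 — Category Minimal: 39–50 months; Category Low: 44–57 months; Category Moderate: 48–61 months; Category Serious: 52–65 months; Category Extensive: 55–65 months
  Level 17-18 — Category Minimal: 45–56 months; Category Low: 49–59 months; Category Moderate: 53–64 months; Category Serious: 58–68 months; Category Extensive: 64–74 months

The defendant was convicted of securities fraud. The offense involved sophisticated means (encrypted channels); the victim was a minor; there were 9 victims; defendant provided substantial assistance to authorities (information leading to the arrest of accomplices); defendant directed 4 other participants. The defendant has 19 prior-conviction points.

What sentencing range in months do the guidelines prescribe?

Base offense level for securities fraud: 8.
A2 applies (level before this adjustment is 8 ≥ 7, so +3): 8 + 3 = 11.
A3 applies (level before this adjustment is 11 ≥ 8, so +4): 11 + 4 = 15.
A4 applies: 15 + 3 = 18.
A5 applies: 18 + 4 = 22.
A6 applies: 22 − 4 = 18.
Final offense level: 18.
Criminal history: 19 prior points → Category Extensive (17+).
Level 18 falls in the 17-18 band.
Grid: Level 17-18 × Category Extensive = 64-74 months.

64-74 months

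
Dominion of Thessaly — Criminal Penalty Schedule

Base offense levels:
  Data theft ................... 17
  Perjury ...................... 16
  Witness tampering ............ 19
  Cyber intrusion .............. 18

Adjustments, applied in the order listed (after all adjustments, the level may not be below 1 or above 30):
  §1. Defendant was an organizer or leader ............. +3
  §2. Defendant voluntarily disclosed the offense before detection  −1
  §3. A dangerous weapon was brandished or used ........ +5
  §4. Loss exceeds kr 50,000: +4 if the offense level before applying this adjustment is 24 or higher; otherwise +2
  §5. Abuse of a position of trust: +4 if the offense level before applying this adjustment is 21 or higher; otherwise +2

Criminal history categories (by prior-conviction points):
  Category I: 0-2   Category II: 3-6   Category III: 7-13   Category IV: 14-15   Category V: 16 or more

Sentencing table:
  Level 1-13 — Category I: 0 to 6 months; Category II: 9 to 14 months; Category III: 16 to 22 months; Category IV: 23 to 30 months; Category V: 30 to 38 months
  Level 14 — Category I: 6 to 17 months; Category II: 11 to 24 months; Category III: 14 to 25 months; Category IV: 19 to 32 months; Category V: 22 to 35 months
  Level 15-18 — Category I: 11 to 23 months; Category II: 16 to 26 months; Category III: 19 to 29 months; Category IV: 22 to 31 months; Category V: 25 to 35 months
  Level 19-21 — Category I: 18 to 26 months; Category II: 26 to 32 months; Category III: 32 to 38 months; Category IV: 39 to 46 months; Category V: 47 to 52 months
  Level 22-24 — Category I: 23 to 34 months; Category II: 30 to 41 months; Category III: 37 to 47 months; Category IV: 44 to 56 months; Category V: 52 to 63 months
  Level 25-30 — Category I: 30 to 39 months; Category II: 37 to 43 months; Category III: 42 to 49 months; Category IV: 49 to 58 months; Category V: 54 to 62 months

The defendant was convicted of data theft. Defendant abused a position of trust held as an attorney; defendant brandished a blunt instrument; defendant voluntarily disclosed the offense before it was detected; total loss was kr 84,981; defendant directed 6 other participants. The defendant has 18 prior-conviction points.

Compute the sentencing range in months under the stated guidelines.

Base offense level for data theft: 17.
§1 applies: 17 + 3 = 20.
§2 applies: 20 − 1 = 19.
§3 applies: 19 + 5 = 24.
§4 applies (level before this adjustment is 24 ≥ 24, so +4): 24 + 4 = 28.
§5 applies (level before this adjustment is 28 ≥ 21, so +4): 28 + 4 = 32.
Level 32 exceeds the maximum of 30; capped at 30.
Final offense level: 30.
Criminal history: 18 prior points → Category V (16+).
Level 30 falls in the 25-30 band.
Grid: Level 25-30 × Category V = 54-62 months.

54-62 months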